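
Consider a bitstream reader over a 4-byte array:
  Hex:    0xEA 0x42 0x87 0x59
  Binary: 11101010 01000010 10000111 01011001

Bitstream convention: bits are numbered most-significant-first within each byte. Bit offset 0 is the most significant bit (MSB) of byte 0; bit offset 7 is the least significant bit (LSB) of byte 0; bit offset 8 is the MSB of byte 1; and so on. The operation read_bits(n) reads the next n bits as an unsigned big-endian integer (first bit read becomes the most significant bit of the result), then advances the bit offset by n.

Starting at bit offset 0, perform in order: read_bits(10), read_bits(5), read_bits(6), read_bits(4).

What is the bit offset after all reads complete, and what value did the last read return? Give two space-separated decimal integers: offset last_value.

Answer: 25 14

Derivation:
Read 1: bits[0:10] width=10 -> value=937 (bin 1110101001); offset now 10 = byte 1 bit 2; 22 bits remain
Read 2: bits[10:15] width=5 -> value=1 (bin 00001); offset now 15 = byte 1 bit 7; 17 bits remain
Read 3: bits[15:21] width=6 -> value=16 (bin 010000); offset now 21 = byte 2 bit 5; 11 bits remain
Read 4: bits[21:25] width=4 -> value=14 (bin 1110); offset now 25 = byte 3 bit 1; 7 bits remain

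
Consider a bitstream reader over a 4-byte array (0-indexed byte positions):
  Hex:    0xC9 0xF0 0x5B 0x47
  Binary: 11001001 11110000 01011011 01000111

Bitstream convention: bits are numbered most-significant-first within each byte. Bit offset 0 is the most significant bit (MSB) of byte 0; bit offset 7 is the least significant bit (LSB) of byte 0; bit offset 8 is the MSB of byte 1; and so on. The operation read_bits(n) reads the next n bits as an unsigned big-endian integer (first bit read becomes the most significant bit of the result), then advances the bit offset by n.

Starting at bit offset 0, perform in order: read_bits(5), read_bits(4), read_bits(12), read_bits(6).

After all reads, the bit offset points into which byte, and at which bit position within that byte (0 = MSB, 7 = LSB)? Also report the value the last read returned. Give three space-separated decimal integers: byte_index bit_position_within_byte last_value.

Answer: 3 3 26

Derivation:
Read 1: bits[0:5] width=5 -> value=25 (bin 11001); offset now 5 = byte 0 bit 5; 27 bits remain
Read 2: bits[5:9] width=4 -> value=3 (bin 0011); offset now 9 = byte 1 bit 1; 23 bits remain
Read 3: bits[9:21] width=12 -> value=3595 (bin 111000001011); offset now 21 = byte 2 bit 5; 11 bits remain
Read 4: bits[21:27] width=6 -> value=26 (bin 011010); offset now 27 = byte 3 bit 3; 5 bits remain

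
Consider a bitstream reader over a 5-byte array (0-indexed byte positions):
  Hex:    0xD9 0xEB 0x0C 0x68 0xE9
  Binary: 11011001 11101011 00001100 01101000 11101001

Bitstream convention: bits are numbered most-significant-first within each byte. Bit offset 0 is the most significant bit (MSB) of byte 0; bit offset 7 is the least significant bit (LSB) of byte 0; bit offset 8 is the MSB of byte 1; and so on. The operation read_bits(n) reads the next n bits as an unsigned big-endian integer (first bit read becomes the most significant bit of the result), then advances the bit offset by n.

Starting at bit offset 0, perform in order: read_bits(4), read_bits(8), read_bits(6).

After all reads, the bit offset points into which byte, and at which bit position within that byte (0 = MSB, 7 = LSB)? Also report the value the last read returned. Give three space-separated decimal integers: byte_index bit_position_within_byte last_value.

Answer: 2 2 44

Derivation:
Read 1: bits[0:4] width=4 -> value=13 (bin 1101); offset now 4 = byte 0 bit 4; 36 bits remain
Read 2: bits[4:12] width=8 -> value=158 (bin 10011110); offset now 12 = byte 1 bit 4; 28 bits remain
Read 3: bits[12:18] width=6 -> value=44 (bin 101100); offset now 18 = byte 2 bit 2; 22 bits remain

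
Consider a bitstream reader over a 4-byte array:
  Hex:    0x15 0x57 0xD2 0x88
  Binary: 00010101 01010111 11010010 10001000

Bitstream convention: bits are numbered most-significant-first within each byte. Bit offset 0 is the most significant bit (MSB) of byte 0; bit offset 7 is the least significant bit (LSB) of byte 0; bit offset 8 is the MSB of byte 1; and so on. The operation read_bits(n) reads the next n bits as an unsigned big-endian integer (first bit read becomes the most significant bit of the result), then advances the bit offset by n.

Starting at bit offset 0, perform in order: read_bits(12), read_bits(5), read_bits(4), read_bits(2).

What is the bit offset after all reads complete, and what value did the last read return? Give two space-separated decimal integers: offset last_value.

Read 1: bits[0:12] width=12 -> value=341 (bin 000101010101); offset now 12 = byte 1 bit 4; 20 bits remain
Read 2: bits[12:17] width=5 -> value=15 (bin 01111); offset now 17 = byte 2 bit 1; 15 bits remain
Read 3: bits[17:21] width=4 -> value=10 (bin 1010); offset now 21 = byte 2 bit 5; 11 bits remain
Read 4: bits[21:23] width=2 -> value=1 (bin 01); offset now 23 = byte 2 bit 7; 9 bits remain

Answer: 23 1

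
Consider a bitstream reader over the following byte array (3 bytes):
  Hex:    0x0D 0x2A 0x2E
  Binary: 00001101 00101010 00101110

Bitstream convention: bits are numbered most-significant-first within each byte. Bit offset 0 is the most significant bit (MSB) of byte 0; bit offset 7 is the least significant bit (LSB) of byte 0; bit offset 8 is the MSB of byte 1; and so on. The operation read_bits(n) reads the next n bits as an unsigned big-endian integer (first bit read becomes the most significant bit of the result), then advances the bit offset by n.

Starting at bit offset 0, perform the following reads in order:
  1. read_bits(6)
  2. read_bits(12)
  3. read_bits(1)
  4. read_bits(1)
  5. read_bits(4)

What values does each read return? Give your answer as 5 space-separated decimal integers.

Answer: 3 1192 1 0 14

Derivation:
Read 1: bits[0:6] width=6 -> value=3 (bin 000011); offset now 6 = byte 0 bit 6; 18 bits remain
Read 2: bits[6:18] width=12 -> value=1192 (bin 010010101000); offset now 18 = byte 2 bit 2; 6 bits remain
Read 3: bits[18:19] width=1 -> value=1 (bin 1); offset now 19 = byte 2 bit 3; 5 bits remain
Read 4: bits[19:20] width=1 -> value=0 (bin 0); offset now 20 = byte 2 bit 4; 4 bits remain
Read 5: bits[20:24] width=4 -> value=14 (bin 1110); offset now 24 = byte 3 bit 0; 0 bits remain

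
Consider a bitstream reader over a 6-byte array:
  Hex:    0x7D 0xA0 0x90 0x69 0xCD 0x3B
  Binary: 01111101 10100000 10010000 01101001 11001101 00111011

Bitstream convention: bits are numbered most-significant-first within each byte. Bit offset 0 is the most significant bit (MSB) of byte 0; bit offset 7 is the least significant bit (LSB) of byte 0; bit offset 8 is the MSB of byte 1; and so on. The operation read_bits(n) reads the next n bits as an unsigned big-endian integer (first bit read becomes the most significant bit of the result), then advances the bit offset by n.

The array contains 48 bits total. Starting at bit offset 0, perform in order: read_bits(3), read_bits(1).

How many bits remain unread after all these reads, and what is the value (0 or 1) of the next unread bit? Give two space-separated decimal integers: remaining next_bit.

Answer: 44 1

Derivation:
Read 1: bits[0:3] width=3 -> value=3 (bin 011); offset now 3 = byte 0 bit 3; 45 bits remain
Read 2: bits[3:4] width=1 -> value=1 (bin 1); offset now 4 = byte 0 bit 4; 44 bits remain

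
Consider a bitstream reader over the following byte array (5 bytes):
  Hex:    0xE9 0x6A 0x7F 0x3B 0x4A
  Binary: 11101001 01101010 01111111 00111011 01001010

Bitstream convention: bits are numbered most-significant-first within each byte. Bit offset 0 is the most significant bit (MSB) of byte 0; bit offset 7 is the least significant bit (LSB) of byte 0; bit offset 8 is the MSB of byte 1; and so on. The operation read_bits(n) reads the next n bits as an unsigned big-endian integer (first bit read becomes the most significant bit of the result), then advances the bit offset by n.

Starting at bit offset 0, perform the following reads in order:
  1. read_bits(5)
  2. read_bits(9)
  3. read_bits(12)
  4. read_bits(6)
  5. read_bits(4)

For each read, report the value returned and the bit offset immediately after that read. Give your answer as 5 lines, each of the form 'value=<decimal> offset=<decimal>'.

Answer: value=29 offset=5
value=90 offset=14
value=2556 offset=26
value=59 offset=32
value=4 offset=36

Derivation:
Read 1: bits[0:5] width=5 -> value=29 (bin 11101); offset now 5 = byte 0 bit 5; 35 bits remain
Read 2: bits[5:14] width=9 -> value=90 (bin 001011010); offset now 14 = byte 1 bit 6; 26 bits remain
Read 3: bits[14:26] width=12 -> value=2556 (bin 100111111100); offset now 26 = byte 3 bit 2; 14 bits remain
Read 4: bits[26:32] width=6 -> value=59 (bin 111011); offset now 32 = byte 4 bit 0; 8 bits remain
Read 5: bits[32:36] width=4 -> value=4 (bin 0100); offset now 36 = byte 4 bit 4; 4 bits remain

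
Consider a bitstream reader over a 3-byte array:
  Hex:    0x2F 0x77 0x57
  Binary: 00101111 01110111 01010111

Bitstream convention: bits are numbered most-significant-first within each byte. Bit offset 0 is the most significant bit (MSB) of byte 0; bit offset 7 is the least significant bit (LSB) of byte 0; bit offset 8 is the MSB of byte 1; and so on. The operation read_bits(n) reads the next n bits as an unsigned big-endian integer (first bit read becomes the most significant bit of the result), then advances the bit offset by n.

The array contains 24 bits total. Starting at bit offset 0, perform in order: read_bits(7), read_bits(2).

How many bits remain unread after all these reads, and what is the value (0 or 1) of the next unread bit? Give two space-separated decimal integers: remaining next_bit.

Read 1: bits[0:7] width=7 -> value=23 (bin 0010111); offset now 7 = byte 0 bit 7; 17 bits remain
Read 2: bits[7:9] width=2 -> value=2 (bin 10); offset now 9 = byte 1 bit 1; 15 bits remain

Answer: 15 1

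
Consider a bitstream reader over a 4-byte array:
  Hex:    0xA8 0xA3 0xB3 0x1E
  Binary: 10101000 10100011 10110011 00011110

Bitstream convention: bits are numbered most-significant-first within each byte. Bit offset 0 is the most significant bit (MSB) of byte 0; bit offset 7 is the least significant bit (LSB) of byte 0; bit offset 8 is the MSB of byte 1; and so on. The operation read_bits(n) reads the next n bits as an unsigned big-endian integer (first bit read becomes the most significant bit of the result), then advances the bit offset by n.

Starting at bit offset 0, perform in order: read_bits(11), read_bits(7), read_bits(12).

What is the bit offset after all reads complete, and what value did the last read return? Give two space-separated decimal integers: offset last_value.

Answer: 30 3271

Derivation:
Read 1: bits[0:11] width=11 -> value=1349 (bin 10101000101); offset now 11 = byte 1 bit 3; 21 bits remain
Read 2: bits[11:18] width=7 -> value=14 (bin 0001110); offset now 18 = byte 2 bit 2; 14 bits remain
Read 3: bits[18:30] width=12 -> value=3271 (bin 110011000111); offset now 30 = byte 3 bit 6; 2 bits remain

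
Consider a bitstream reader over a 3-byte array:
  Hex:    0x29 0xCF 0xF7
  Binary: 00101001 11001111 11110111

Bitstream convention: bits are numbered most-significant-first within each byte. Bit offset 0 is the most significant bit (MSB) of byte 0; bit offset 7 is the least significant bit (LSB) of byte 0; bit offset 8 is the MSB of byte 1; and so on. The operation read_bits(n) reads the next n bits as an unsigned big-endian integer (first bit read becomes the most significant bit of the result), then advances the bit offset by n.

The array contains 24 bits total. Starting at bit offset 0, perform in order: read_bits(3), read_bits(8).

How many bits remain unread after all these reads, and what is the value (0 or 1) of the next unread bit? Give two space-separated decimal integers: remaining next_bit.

Answer: 13 0

Derivation:
Read 1: bits[0:3] width=3 -> value=1 (bin 001); offset now 3 = byte 0 bit 3; 21 bits remain
Read 2: bits[3:11] width=8 -> value=78 (bin 01001110); offset now 11 = byte 1 bit 3; 13 bits remain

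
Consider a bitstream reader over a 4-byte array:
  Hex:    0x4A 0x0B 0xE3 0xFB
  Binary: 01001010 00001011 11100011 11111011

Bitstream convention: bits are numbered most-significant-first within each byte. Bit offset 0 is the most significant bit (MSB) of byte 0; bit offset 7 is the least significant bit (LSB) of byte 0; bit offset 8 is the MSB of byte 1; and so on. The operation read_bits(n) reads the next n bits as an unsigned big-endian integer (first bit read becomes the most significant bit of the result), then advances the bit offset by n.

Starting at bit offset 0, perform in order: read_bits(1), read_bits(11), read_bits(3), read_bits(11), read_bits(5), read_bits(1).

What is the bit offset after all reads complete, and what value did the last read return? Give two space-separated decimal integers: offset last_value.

Read 1: bits[0:1] width=1 -> value=0 (bin 0); offset now 1 = byte 0 bit 1; 31 bits remain
Read 2: bits[1:12] width=11 -> value=1184 (bin 10010100000); offset now 12 = byte 1 bit 4; 20 bits remain
Read 3: bits[12:15] width=3 -> value=5 (bin 101); offset now 15 = byte 1 bit 7; 17 bits remain
Read 4: bits[15:26] width=11 -> value=1935 (bin 11110001111); offset now 26 = byte 3 bit 2; 6 bits remain
Read 5: bits[26:31] width=5 -> value=29 (bin 11101); offset now 31 = byte 3 bit 7; 1 bits remain
Read 6: bits[31:32] width=1 -> value=1 (bin 1); offset now 32 = byte 4 bit 0; 0 bits remain

Answer: 32 1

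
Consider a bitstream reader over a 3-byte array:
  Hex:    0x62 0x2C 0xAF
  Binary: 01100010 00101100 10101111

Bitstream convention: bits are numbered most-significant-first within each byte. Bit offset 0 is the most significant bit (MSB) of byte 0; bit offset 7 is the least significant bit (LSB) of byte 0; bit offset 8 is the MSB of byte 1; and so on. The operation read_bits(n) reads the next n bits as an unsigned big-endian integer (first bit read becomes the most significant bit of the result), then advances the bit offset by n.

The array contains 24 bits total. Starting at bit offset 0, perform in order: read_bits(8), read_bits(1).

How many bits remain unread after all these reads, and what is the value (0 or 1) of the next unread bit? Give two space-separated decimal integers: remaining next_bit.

Answer: 15 0

Derivation:
Read 1: bits[0:8] width=8 -> value=98 (bin 01100010); offset now 8 = byte 1 bit 0; 16 bits remain
Read 2: bits[8:9] width=1 -> value=0 (bin 0); offset now 9 = byte 1 bit 1; 15 bits remain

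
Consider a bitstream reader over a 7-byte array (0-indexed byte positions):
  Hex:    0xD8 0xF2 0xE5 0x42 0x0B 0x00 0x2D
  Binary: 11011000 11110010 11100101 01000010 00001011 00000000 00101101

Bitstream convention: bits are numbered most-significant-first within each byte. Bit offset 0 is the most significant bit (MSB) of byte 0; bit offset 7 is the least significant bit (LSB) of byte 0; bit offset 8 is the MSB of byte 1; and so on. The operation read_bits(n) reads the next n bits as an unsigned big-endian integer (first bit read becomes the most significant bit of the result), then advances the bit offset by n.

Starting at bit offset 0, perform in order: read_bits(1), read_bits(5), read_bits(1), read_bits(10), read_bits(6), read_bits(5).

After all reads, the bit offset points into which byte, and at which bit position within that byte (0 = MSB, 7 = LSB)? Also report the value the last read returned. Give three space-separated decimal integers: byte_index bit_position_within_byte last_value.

Answer: 3 4 20

Derivation:
Read 1: bits[0:1] width=1 -> value=1 (bin 1); offset now 1 = byte 0 bit 1; 55 bits remain
Read 2: bits[1:6] width=5 -> value=22 (bin 10110); offset now 6 = byte 0 bit 6; 50 bits remain
Read 3: bits[6:7] width=1 -> value=0 (bin 0); offset now 7 = byte 0 bit 7; 49 bits remain
Read 4: bits[7:17] width=10 -> value=485 (bin 0111100101); offset now 17 = byte 2 bit 1; 39 bits remain
Read 5: bits[17:23] width=6 -> value=50 (bin 110010); offset now 23 = byte 2 bit 7; 33 bits remain
Read 6: bits[23:28] width=5 -> value=20 (bin 10100); offset now 28 = byte 3 bit 4; 28 bits remain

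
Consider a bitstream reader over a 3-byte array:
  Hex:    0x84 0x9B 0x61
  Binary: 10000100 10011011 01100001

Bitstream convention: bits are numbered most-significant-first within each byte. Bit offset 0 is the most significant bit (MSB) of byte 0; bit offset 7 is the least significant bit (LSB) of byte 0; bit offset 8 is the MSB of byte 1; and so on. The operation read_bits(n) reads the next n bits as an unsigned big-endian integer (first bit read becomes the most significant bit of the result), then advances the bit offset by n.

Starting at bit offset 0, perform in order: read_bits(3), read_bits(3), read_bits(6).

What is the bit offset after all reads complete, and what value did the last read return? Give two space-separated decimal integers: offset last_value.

Answer: 12 9

Derivation:
Read 1: bits[0:3] width=3 -> value=4 (bin 100); offset now 3 = byte 0 bit 3; 21 bits remain
Read 2: bits[3:6] width=3 -> value=1 (bin 001); offset now 6 = byte 0 bit 6; 18 bits remain
Read 3: bits[6:12] width=6 -> value=9 (bin 001001); offset now 12 = byte 1 bit 4; 12 bits remain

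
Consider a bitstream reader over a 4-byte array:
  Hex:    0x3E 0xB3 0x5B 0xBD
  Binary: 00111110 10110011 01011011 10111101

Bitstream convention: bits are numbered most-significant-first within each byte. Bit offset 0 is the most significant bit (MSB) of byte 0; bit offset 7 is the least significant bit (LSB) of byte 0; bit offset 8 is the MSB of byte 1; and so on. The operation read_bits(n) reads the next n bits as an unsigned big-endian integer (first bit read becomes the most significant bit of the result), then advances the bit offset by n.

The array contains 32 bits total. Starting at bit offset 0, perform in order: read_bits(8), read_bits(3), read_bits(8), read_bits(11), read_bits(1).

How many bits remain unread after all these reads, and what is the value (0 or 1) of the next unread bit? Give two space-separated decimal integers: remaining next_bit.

Answer: 1 1

Derivation:
Read 1: bits[0:8] width=8 -> value=62 (bin 00111110); offset now 8 = byte 1 bit 0; 24 bits remain
Read 2: bits[8:11] width=3 -> value=5 (bin 101); offset now 11 = byte 1 bit 3; 21 bits remain
Read 3: bits[11:19] width=8 -> value=154 (bin 10011010); offset now 19 = byte 2 bit 3; 13 bits remain
Read 4: bits[19:30] width=11 -> value=1775 (bin 11011101111); offset now 30 = byte 3 bit 6; 2 bits remain
Read 5: bits[30:31] width=1 -> value=0 (bin 0); offset now 31 = byte 3 bit 7; 1 bits remain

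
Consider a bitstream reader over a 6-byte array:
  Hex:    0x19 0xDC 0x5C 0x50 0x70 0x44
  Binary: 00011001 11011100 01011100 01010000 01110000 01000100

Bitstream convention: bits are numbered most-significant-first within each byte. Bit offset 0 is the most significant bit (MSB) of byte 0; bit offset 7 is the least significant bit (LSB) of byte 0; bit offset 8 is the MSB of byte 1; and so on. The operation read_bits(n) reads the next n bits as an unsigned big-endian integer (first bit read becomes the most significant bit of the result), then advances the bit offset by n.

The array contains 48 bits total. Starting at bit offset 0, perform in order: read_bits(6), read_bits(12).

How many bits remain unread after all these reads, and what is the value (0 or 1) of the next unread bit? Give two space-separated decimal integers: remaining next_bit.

Answer: 30 0

Derivation:
Read 1: bits[0:6] width=6 -> value=6 (bin 000110); offset now 6 = byte 0 bit 6; 42 bits remain
Read 2: bits[6:18] width=12 -> value=1905 (bin 011101110001); offset now 18 = byte 2 bit 2; 30 bits remain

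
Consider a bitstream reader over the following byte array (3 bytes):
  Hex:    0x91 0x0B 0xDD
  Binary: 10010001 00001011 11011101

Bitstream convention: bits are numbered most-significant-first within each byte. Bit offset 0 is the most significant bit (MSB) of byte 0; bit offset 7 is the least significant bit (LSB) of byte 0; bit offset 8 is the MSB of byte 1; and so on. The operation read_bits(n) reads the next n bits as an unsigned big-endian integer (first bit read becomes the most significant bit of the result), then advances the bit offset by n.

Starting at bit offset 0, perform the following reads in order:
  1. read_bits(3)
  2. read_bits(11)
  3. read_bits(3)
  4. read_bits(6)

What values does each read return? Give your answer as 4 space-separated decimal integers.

Answer: 4 1090 7 46

Derivation:
Read 1: bits[0:3] width=3 -> value=4 (bin 100); offset now 3 = byte 0 bit 3; 21 bits remain
Read 2: bits[3:14] width=11 -> value=1090 (bin 10001000010); offset now 14 = byte 1 bit 6; 10 bits remain
Read 3: bits[14:17] width=3 -> value=7 (bin 111); offset now 17 = byte 2 bit 1; 7 bits remain
Read 4: bits[17:23] width=6 -> value=46 (bin 101110); offset now 23 = byte 2 bit 7; 1 bits remain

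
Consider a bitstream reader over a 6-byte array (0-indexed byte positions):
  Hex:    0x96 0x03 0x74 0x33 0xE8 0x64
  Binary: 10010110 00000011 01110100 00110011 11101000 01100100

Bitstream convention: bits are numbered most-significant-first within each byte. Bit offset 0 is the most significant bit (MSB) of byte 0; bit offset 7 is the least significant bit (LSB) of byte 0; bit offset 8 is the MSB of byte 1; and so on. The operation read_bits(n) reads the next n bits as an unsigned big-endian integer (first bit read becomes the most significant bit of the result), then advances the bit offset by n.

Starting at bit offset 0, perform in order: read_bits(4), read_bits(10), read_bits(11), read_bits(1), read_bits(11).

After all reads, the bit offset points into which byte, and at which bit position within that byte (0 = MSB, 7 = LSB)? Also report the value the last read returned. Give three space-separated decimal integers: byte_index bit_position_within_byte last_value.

Read 1: bits[0:4] width=4 -> value=9 (bin 1001); offset now 4 = byte 0 bit 4; 44 bits remain
Read 2: bits[4:14] width=10 -> value=384 (bin 0110000000); offset now 14 = byte 1 bit 6; 34 bits remain
Read 3: bits[14:25] width=11 -> value=1768 (bin 11011101000); offset now 25 = byte 3 bit 1; 23 bits remain
Read 4: bits[25:26] width=1 -> value=0 (bin 0); offset now 26 = byte 3 bit 2; 22 bits remain
Read 5: bits[26:37] width=11 -> value=1661 (bin 11001111101); offset now 37 = byte 4 bit 5; 11 bits remain

Answer: 4 5 1661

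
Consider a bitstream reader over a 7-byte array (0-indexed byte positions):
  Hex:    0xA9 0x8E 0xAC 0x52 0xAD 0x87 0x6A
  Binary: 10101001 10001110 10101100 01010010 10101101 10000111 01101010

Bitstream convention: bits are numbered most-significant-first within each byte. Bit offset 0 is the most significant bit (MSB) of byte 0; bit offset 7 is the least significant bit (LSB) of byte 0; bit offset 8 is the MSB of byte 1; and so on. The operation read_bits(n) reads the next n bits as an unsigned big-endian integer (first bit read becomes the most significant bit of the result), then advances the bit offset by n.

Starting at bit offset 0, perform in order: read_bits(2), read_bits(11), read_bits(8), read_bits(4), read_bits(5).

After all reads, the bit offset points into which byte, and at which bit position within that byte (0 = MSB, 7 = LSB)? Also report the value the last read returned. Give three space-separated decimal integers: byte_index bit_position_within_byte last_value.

Read 1: bits[0:2] width=2 -> value=2 (bin 10); offset now 2 = byte 0 bit 2; 54 bits remain
Read 2: bits[2:13] width=11 -> value=1329 (bin 10100110001); offset now 13 = byte 1 bit 5; 43 bits remain
Read 3: bits[13:21] width=8 -> value=213 (bin 11010101); offset now 21 = byte 2 bit 5; 35 bits remain
Read 4: bits[21:25] width=4 -> value=8 (bin 1000); offset now 25 = byte 3 bit 1; 31 bits remain
Read 5: bits[25:30] width=5 -> value=20 (bin 10100); offset now 30 = byte 3 bit 6; 26 bits remain

Answer: 3 6 20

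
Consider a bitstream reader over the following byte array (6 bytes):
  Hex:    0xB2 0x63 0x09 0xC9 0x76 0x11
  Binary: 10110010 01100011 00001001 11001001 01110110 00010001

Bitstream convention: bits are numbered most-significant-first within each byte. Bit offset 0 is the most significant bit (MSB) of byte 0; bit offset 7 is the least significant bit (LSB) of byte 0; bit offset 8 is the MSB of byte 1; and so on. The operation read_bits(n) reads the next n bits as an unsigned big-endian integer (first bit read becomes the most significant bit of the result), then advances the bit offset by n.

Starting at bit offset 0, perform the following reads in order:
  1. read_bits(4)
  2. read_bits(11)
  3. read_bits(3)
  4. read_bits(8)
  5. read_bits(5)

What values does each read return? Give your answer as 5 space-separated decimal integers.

Answer: 11 305 4 39 4

Derivation:
Read 1: bits[0:4] width=4 -> value=11 (bin 1011); offset now 4 = byte 0 bit 4; 44 bits remain
Read 2: bits[4:15] width=11 -> value=305 (bin 00100110001); offset now 15 = byte 1 bit 7; 33 bits remain
Read 3: bits[15:18] width=3 -> value=4 (bin 100); offset now 18 = byte 2 bit 2; 30 bits remain
Read 4: bits[18:26] width=8 -> value=39 (bin 00100111); offset now 26 = byte 3 bit 2; 22 bits remain
Read 5: bits[26:31] width=5 -> value=4 (bin 00100); offset now 31 = byte 3 bit 7; 17 bits remain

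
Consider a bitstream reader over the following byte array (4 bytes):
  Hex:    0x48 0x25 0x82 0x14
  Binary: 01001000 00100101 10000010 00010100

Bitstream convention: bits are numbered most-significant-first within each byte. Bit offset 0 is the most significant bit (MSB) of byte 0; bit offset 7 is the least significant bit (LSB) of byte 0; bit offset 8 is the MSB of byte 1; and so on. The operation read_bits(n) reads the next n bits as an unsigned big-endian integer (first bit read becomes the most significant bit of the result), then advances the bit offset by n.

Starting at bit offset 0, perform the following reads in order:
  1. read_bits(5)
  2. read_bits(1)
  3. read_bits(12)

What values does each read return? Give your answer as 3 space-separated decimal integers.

Answer: 9 0 150

Derivation:
Read 1: bits[0:5] width=5 -> value=9 (bin 01001); offset now 5 = byte 0 bit 5; 27 bits remain
Read 2: bits[5:6] width=1 -> value=0 (bin 0); offset now 6 = byte 0 bit 6; 26 bits remain
Read 3: bits[6:18] width=12 -> value=150 (bin 000010010110); offset now 18 = byte 2 bit 2; 14 bits remain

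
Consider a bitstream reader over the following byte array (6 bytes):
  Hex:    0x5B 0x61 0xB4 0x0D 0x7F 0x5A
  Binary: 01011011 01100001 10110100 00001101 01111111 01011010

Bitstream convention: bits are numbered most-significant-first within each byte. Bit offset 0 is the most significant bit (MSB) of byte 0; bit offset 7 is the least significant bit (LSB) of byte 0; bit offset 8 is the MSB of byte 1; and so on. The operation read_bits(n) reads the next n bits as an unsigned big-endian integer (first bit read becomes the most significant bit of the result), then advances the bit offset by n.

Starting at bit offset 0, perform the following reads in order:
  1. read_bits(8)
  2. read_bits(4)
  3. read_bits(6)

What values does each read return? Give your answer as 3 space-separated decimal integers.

Read 1: bits[0:8] width=8 -> value=91 (bin 01011011); offset now 8 = byte 1 bit 0; 40 bits remain
Read 2: bits[8:12] width=4 -> value=6 (bin 0110); offset now 12 = byte 1 bit 4; 36 bits remain
Read 3: bits[12:18] width=6 -> value=6 (bin 000110); offset now 18 = byte 2 bit 2; 30 bits remain

Answer: 91 6 6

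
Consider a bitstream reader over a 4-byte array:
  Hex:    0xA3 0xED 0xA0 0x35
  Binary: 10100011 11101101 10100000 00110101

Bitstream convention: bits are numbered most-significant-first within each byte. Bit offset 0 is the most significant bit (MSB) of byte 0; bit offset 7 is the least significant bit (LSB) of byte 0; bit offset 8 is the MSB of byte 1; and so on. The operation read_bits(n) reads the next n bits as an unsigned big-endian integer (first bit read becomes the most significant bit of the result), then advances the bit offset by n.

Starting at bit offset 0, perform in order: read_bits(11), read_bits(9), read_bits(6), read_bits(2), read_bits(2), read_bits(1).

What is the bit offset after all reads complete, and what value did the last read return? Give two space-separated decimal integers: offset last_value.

Read 1: bits[0:11] width=11 -> value=1311 (bin 10100011111); offset now 11 = byte 1 bit 3; 21 bits remain
Read 2: bits[11:20] width=9 -> value=218 (bin 011011010); offset now 20 = byte 2 bit 4; 12 bits remain
Read 3: bits[20:26] width=6 -> value=0 (bin 000000); offset now 26 = byte 3 bit 2; 6 bits remain
Read 4: bits[26:28] width=2 -> value=3 (bin 11); offset now 28 = byte 3 bit 4; 4 bits remain
Read 5: bits[28:30] width=2 -> value=1 (bin 01); offset now 30 = byte 3 bit 6; 2 bits remain
Read 6: bits[30:31] width=1 -> value=0 (bin 0); offset now 31 = byte 3 bit 7; 1 bits remain

Answer: 31 0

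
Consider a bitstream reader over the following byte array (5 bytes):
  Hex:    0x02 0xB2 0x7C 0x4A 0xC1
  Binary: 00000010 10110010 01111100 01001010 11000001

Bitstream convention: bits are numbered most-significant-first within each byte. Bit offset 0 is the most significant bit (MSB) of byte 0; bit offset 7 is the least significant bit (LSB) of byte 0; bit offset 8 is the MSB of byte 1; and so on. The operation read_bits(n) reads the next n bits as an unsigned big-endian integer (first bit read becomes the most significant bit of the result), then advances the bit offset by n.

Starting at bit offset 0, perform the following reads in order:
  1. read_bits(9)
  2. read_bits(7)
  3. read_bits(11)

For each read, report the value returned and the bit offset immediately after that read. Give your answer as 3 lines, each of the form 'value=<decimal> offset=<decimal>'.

Answer: value=5 offset=9
value=50 offset=16
value=994 offset=27

Derivation:
Read 1: bits[0:9] width=9 -> value=5 (bin 000000101); offset now 9 = byte 1 bit 1; 31 bits remain
Read 2: bits[9:16] width=7 -> value=50 (bin 0110010); offset now 16 = byte 2 bit 0; 24 bits remain
Read 3: bits[16:27] width=11 -> value=994 (bin 01111100010); offset now 27 = byte 3 bit 3; 13 bits remain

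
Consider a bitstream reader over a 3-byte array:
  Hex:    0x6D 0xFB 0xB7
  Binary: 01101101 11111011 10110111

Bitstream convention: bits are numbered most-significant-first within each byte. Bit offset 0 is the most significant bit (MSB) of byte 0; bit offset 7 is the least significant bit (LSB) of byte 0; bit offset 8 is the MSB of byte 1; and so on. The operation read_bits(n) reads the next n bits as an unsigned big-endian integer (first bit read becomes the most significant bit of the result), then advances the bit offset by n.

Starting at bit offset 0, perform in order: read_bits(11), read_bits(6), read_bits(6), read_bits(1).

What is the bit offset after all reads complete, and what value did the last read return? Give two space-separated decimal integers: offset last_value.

Answer: 24 1

Derivation:
Read 1: bits[0:11] width=11 -> value=879 (bin 01101101111); offset now 11 = byte 1 bit 3; 13 bits remain
Read 2: bits[11:17] width=6 -> value=55 (bin 110111); offset now 17 = byte 2 bit 1; 7 bits remain
Read 3: bits[17:23] width=6 -> value=27 (bin 011011); offset now 23 = byte 2 bit 7; 1 bits remain
Read 4: bits[23:24] width=1 -> value=1 (bin 1); offset now 24 = byte 3 bit 0; 0 bits remain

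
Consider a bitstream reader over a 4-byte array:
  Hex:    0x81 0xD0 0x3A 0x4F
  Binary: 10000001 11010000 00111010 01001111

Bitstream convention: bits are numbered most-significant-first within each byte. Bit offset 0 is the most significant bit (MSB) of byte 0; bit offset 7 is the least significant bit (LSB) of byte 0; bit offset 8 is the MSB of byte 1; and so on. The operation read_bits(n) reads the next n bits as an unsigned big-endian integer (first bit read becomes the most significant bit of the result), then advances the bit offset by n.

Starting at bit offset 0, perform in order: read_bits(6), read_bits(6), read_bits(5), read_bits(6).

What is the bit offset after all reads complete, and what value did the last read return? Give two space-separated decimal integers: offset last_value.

Answer: 23 29

Derivation:
Read 1: bits[0:6] width=6 -> value=32 (bin 100000); offset now 6 = byte 0 bit 6; 26 bits remain
Read 2: bits[6:12] width=6 -> value=29 (bin 011101); offset now 12 = byte 1 bit 4; 20 bits remain
Read 3: bits[12:17] width=5 -> value=0 (bin 00000); offset now 17 = byte 2 bit 1; 15 bits remain
Read 4: bits[17:23] width=6 -> value=29 (bin 011101); offset now 23 = byte 2 bit 7; 9 bits remain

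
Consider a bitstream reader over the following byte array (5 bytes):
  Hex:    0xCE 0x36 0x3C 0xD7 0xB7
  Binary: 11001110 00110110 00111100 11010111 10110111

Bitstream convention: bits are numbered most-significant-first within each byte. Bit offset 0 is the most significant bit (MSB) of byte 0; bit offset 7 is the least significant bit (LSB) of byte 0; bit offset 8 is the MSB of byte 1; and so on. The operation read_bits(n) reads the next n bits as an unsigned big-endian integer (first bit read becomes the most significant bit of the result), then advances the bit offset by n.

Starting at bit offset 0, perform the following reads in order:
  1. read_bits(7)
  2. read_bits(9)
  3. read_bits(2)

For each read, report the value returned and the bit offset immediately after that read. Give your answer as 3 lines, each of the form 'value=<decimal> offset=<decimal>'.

Read 1: bits[0:7] width=7 -> value=103 (bin 1100111); offset now 7 = byte 0 bit 7; 33 bits remain
Read 2: bits[7:16] width=9 -> value=54 (bin 000110110); offset now 16 = byte 2 bit 0; 24 bits remain
Read 3: bits[16:18] width=2 -> value=0 (bin 00); offset now 18 = byte 2 bit 2; 22 bits remain

Answer: value=103 offset=7
value=54 offset=16
value=0 offset=18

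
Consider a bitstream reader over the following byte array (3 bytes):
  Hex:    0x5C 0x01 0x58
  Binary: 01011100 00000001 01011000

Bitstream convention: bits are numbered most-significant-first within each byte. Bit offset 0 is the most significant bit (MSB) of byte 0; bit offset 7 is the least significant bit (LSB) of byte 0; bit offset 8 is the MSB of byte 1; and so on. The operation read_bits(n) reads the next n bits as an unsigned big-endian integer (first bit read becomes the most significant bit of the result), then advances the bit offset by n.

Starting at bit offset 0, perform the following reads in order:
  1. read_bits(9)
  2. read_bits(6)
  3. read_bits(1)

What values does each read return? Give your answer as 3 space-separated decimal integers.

Read 1: bits[0:9] width=9 -> value=184 (bin 010111000); offset now 9 = byte 1 bit 1; 15 bits remain
Read 2: bits[9:15] width=6 -> value=0 (bin 000000); offset now 15 = byte 1 bit 7; 9 bits remain
Read 3: bits[15:16] width=1 -> value=1 (bin 1); offset now 16 = byte 2 bit 0; 8 bits remain

Answer: 184 0 1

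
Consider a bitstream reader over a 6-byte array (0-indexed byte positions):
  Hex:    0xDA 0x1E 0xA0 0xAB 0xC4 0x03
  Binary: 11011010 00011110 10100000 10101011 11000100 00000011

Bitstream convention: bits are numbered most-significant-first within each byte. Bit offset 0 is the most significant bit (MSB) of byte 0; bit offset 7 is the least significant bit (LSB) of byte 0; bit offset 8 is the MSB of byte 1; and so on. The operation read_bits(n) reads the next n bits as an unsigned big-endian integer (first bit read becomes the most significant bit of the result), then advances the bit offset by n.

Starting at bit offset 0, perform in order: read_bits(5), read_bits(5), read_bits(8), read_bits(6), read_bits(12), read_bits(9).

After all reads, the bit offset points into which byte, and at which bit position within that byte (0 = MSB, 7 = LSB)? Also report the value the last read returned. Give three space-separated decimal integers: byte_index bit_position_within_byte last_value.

Answer: 5 5 128

Derivation:
Read 1: bits[0:5] width=5 -> value=27 (bin 11011); offset now 5 = byte 0 bit 5; 43 bits remain
Read 2: bits[5:10] width=5 -> value=8 (bin 01000); offset now 10 = byte 1 bit 2; 38 bits remain
Read 3: bits[10:18] width=8 -> value=122 (bin 01111010); offset now 18 = byte 2 bit 2; 30 bits remain
Read 4: bits[18:24] width=6 -> value=32 (bin 100000); offset now 24 = byte 3 bit 0; 24 bits remain
Read 5: bits[24:36] width=12 -> value=2748 (bin 101010111100); offset now 36 = byte 4 bit 4; 12 bits remain
Read 6: bits[36:45] width=9 -> value=128 (bin 010000000); offset now 45 = byte 5 bit 5; 3 bits remain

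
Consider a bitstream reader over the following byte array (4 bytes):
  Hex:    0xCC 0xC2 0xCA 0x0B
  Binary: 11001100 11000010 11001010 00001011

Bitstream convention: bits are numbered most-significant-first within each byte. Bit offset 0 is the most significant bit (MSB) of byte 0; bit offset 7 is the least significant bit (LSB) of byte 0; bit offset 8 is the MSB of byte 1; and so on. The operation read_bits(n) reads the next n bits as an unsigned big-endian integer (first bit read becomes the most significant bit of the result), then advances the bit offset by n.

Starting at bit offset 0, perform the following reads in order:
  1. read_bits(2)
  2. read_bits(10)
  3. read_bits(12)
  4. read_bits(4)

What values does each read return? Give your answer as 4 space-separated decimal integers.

Read 1: bits[0:2] width=2 -> value=3 (bin 11); offset now 2 = byte 0 bit 2; 30 bits remain
Read 2: bits[2:12] width=10 -> value=204 (bin 0011001100); offset now 12 = byte 1 bit 4; 20 bits remain
Read 3: bits[12:24] width=12 -> value=714 (bin 001011001010); offset now 24 = byte 3 bit 0; 8 bits remain
Read 4: bits[24:28] width=4 -> value=0 (bin 0000); offset now 28 = byte 3 bit 4; 4 bits remain

Answer: 3 204 714 0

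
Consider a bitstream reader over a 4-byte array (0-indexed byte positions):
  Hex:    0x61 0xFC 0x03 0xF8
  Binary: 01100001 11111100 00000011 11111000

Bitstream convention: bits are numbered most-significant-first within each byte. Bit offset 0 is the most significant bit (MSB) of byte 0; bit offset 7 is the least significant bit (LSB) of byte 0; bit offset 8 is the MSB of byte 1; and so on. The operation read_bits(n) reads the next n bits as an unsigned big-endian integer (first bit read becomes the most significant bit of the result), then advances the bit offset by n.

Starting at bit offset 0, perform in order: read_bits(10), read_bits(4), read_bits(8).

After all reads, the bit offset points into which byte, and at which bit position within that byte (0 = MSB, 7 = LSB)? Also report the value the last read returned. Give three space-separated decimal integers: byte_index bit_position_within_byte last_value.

Answer: 2 6 0

Derivation:
Read 1: bits[0:10] width=10 -> value=391 (bin 0110000111); offset now 10 = byte 1 bit 2; 22 bits remain
Read 2: bits[10:14] width=4 -> value=15 (bin 1111); offset now 14 = byte 1 bit 6; 18 bits remain
Read 3: bits[14:22] width=8 -> value=0 (bin 00000000); offset now 22 = byte 2 bit 6; 10 bits remain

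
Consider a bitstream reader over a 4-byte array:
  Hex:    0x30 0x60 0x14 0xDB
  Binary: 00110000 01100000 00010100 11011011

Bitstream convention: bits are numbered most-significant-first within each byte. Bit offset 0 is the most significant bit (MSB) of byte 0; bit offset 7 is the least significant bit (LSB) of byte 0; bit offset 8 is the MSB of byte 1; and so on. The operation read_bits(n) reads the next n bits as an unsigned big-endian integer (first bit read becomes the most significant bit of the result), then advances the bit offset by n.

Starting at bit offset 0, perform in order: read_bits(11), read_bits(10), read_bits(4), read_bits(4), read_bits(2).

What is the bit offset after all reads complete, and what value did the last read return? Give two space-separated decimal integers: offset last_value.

Read 1: bits[0:11] width=11 -> value=387 (bin 00110000011); offset now 11 = byte 1 bit 3; 21 bits remain
Read 2: bits[11:21] width=10 -> value=2 (bin 0000000010); offset now 21 = byte 2 bit 5; 11 bits remain
Read 3: bits[21:25] width=4 -> value=9 (bin 1001); offset now 25 = byte 3 bit 1; 7 bits remain
Read 4: bits[25:29] width=4 -> value=11 (bin 1011); offset now 29 = byte 3 bit 5; 3 bits remain
Read 5: bits[29:31] width=2 -> value=1 (bin 01); offset now 31 = byte 3 bit 7; 1 bits remain

Answer: 31 1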